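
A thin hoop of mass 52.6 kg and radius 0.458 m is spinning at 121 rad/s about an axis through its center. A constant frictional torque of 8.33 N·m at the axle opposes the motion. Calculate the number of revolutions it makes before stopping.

I = MR² = (52.6)(0.458)² = 11.03 kg·m².
The net torque has magnitude 8.33 N·m, opposing ω.
|α| = τ/I = 8.330/11.03 = 0.7550 rad/s² (deceleration).
ω² = ω₀² − 2|α|θ with ω = 0 ⇒ θ = ω₀²/(2|α|) = 9696 rad = 1543 rev.

≈ 1540 revolutions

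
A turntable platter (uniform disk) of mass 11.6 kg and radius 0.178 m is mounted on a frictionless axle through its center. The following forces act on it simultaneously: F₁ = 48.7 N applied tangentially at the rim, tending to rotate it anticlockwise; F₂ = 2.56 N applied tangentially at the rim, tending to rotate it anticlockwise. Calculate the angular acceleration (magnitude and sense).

I = ½MR² = (1/2)(11.6)(0.178)² = 0.1838 kg·m².
Taking anticlockwise as positive: τ₁ = +(48.7)(0.178) = +8.669 N·m; τ₂ = +(2.56)(0.178) = +0.4557 N·m.
Net torque τ = 9.124 N·m.
α = τ/I = 9.124/0.1838 = 49.65 rad/s².

α ≈ 49.7 rad/s², anticlockwise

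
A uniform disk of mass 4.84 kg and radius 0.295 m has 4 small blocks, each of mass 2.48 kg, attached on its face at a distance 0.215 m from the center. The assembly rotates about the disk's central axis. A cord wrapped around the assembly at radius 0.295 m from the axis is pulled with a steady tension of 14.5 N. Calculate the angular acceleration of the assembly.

α ≈ 6.39 rad/s²

I_disk = ½MR² = ½(4.84)(0.295)² = 0.2106 kg·m².
I_blocks = 4·m·r² = 4(2.48)(0.215)² = 0.4586 kg·m².
Total I = 0.6692 kg·m².
τ = F r = (14.5)(0.295) = 4.277 N·m.
α = τ/I = 4.277/0.6692 = 6.392 rad/s².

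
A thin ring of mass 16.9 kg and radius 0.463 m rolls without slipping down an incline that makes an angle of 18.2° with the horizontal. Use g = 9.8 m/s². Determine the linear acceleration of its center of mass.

Translation along the incline: Mg sinθ − f = Ma.
Rotation about the center: fR = Iα with I = MR². No-slip gives a = αR, so f = (I/R²)a = M a.
Substituting: Mg sinθ = (1 + 1.000)Ma, so a = g sinθ/(1 + 1.000) = (9.8) sin 18.2° / 2.000 = 1.530 m/s².

a ≈ 1.53 m/s²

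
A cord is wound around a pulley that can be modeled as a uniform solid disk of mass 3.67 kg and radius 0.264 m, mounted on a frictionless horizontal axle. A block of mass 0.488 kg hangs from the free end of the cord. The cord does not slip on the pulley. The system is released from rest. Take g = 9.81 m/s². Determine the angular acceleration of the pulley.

I = ½MR² = (1/2)(3.67)(0.264)² = 0.1279 kg·m².
Block: mg − T = ma. Pulley: TR = Iα. No-slip: a = αR, so T = (I/R²)a = 1.835·a.
Then mg = (m + 1.835)a, so a = (0.488)(9.81)/(0.488 + 1.835) = 2.061 m/s².
α = a/R = 2.061/0.264 = 7.806 rad/s².

α ≈ 7.81 rad/s²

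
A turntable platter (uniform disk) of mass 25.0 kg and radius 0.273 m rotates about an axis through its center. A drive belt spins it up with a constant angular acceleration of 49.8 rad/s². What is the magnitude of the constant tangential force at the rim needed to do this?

I = ½MR² = (1/2)(25.0)(0.273)² = 0.9316 kg·m².
The required torque is τ = Iα = (0.9316)(49.80) = 46.39 N·m.
A tangential force at the rim gives τ = FR, so F = τ/R = 46.39/0.273 = 169.9 N.

F ≈ 170 N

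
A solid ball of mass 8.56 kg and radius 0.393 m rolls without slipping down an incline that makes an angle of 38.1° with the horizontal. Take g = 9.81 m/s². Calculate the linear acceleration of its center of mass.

Translation along the incline: Mg sinθ − f = Ma.
Rotation about the center: fR = Iα with I = (2/5)MR². No-slip gives a = αR, so f = (I/R²)a = (2/5)M a.
Substituting: Mg sinθ = (1 + 0.4000)Ma, so a = g sinθ/(1 + 0.4000) = (9.81) sin 38.1° / 1.400 = 4.324 m/s².

a ≈ 4.32 m/s²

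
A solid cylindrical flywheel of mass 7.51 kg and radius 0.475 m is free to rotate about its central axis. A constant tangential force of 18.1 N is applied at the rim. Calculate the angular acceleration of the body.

I = ½MR² = (1/2)(7.51)(0.475)² = 0.8472 kg·m².
τ = F R = (18.1)(0.475) = 8.598 N·m.
From τ = Iα: α = 8.598/0.8472 = 10.15 rad/s².

α ≈ 10.1 rad/s²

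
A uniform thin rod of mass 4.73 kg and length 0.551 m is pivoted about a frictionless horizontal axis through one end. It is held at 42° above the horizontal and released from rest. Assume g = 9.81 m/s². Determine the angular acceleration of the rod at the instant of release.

α ≈ 19.8 rad/s²

About the pivot, I = (1/3)ML² = (1/3)(4.73)(0.551)² = 0.4787 kg·m².
The weight acts at the center, a distance L/2 = 0.2755 m from the pivot; τ = Mg(L/2) cos 42° = 9.500 N·m.
α = τ/I = 9.500/0.4787 = 19.85 rad/s².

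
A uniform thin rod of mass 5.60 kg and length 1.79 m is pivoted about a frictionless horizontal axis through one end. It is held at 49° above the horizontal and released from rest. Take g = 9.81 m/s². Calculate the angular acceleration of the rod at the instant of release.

About the pivot, I = (1/3)ML² = (1/3)(5.60)(1.79)² = 5.981 kg·m².
The weight acts at the center, a distance L/2 = 0.8950 m from the pivot; τ = Mg(L/2) cos 49° = 32.26 N·m.
α = τ/I = 32.26/5.981 = 5.393 rad/s².

α ≈ 5.39 rad/s²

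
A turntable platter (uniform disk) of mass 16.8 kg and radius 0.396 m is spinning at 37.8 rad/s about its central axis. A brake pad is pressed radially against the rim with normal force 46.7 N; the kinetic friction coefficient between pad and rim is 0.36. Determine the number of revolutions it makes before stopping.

I = ½MR² = (1/2)(16.8)(0.396)² = 1.317 kg·m².
Friction force f = μN = (0.36)(46.7) = 16.81 N at the rim; torque magnitude τ = fR = 6.658 N·m, opposing ω.
|α| = τ/I = 6.658/1.317 = 5.054 rad/s² (deceleration).
ω² = ω₀² − 2|α|θ with ω = 0 ⇒ θ = ω₀²/(2|α|) = 141.4 rad = 22.50 rev.

≈ 22.5 revolutions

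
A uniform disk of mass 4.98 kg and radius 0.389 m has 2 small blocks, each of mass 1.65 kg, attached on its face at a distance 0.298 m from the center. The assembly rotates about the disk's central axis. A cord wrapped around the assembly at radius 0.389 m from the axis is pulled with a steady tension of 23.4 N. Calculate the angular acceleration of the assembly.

I_disk = ½MR² = ½(4.98)(0.389)² = 0.3768 kg·m².
I_blocks = 2·m·r² = 2(1.65)(0.298)² = 0.2931 kg·m².
Total I = 0.6698 kg·m².
τ = F r = (23.4)(0.389) = 9.103 N·m.
α = τ/I = 9.103/0.6698 = 13.59 rad/s².

α ≈ 13.6 rad/s²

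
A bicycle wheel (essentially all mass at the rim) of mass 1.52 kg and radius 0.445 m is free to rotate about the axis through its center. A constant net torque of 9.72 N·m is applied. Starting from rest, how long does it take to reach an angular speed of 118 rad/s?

t ≈ 3.65 s

I = MR² = (1.52)(0.445)² = 0.3010 kg·m².
α = τ/I = 9.72/0.3010 = 32.29 rad/s².
ω = αt ⇒ t = ω/α = 118/32.29 = 3.654 s.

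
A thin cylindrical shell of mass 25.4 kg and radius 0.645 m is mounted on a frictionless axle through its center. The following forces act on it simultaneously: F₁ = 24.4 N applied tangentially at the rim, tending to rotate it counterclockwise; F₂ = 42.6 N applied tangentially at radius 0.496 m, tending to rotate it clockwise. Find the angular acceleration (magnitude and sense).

α ≈ 0.510 rad/s², clockwise

I = MR² = (25.4)(0.645)² = 10.57 kg·m².
Taking counterclockwise as positive: τ₁ = +(24.4)(0.645) = +15.74 N·m; τ₂ = −(42.6)(0.496) = −21.13 N·m.
Net torque τ = -5.392 N·m.
α = τ/I = -5.392/10.57 = -0.5102 rad/s².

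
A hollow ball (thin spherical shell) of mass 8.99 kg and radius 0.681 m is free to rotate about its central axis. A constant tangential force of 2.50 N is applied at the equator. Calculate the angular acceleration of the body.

I = (2/3)MR² = (2/3)(8.99)(0.681)² = 2.779 kg·m².
τ = F R = (2.50)(0.681) = 1.703 N·m.
From τ = Iα: α = 1.703/2.779 = 0.6125 rad/s².

α ≈ 0.613 rad/s²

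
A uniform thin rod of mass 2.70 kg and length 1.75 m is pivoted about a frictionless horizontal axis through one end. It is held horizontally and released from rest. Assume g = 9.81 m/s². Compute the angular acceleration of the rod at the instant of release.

About the pivot, I = (1/3)ML² = (1/3)(2.70)(1.75)² = 2.756 kg·m².
The weight acts at the center, a distance L/2 = 0.8750 m from the pivot; τ = Mg(L/2) = 23.18 N·m.
α = τ/I = 23.18/2.756 = 8.409 rad/s².

α ≈ 8.41 rad/s²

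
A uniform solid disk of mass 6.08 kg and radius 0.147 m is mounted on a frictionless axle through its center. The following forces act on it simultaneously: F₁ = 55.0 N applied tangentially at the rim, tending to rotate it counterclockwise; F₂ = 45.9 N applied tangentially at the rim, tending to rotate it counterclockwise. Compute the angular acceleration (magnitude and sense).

I = ½MR² = (1/2)(6.08)(0.147)² = 0.06569 kg·m².
Taking counterclockwise as positive: τ₁ = +(55.0)(0.147) = +8.085 N·m; τ₂ = +(45.9)(0.147) = +6.747 N·m.
Net torque τ = 14.83 N·m.
α = τ/I = 14.83/0.06569 = 225.8 rad/s².

α ≈ 226 rad/s², counterclockwise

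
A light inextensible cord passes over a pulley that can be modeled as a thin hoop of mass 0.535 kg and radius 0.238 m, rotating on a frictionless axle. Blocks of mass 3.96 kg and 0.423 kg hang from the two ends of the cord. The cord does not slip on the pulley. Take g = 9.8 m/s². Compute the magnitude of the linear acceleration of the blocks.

I = MR² = (0.535)(0.238)² = 0.03030 kg·m².
Heavier block: m₁g − T₁ = m₁a. Lighter block: T₂ − m₂g = m₂a.
Pulley: (T₁ − T₂)R = Iα = I(a/R), so T₁ − T₂ = (I/R²)a = 1·M_p a = 0.5350·a.
Adding the three: (m₁ − m₂)g = (m₁ + m₂ + 0.5350)a, so a = (3.96 − 0.423)(9.8)/(3.96 + 0.423 + 0.5350) = 7.048 m/s².

a ≈ 7.05 m/s²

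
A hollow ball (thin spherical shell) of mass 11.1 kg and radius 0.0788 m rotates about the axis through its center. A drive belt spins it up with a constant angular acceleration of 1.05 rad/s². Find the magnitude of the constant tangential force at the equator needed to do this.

I = (2/3)MR² = (2/3)(11.1)(0.0788)² = 0.04595 kg·m².
The required torque is τ = Iα = (0.04595)(1.050) = 0.04825 N·m.
A tangential force at the equator gives τ = FR, so F = τ/R = 0.04825/0.0788 = 0.6123 N.

F ≈ 0.612 N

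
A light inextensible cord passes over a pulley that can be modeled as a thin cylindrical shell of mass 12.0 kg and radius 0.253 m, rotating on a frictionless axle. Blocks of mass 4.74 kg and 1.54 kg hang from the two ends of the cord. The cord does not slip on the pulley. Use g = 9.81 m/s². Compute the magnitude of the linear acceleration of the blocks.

a ≈ 1.72 m/s²

I = MR² = (12.0)(0.253)² = 0.7681 kg·m².
Heavier block: m₁g − T₁ = m₁a. Lighter block: T₂ − m₂g = m₂a.
Pulley: (T₁ − T₂)R = Iα = I(a/R), so T₁ − T₂ = (I/R²)a = 1·M_p a = 12.00·a.
Adding the three: (m₁ − m₂)g = (m₁ + m₂ + 12.00)a, so a = (4.74 − 1.54)(9.81)/(4.74 + 1.54 + 12.00) = 1.717 m/s².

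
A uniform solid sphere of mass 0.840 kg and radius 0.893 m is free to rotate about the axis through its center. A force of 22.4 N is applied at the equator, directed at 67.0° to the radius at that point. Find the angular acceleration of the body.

I = (2/5)MR² = (2/5)(0.840)(0.893)² = 0.2679 kg·m².
Only the tangential component produces torque: τ = F R sinθ = (22.4)(0.893) sin 67.0° = 18.41 N·m.
Newton's second law for rotation, τ = Iα, gives α = τ/I = 18.41/0.2679 = 68.72 rad/s².

α ≈ 68.7 rad/s²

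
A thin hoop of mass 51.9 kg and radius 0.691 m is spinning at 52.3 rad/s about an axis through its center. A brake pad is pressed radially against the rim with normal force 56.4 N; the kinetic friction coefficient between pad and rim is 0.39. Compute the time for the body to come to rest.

t ≈ 85.3 s

I = MR² = (51.9)(0.691)² = 24.78 kg·m².
Friction force f = μN = (0.39)(56.4) = 22.00 N at the rim; torque magnitude τ = fR = 15.20 N·m, opposing ω.
|α| = τ/I = 15.20/24.78 = 0.6133 rad/s² (deceleration).
0 = ω₀ − |α|t ⇒ t = ω₀/|α| = 52.3/0.6133 = 85.27 s.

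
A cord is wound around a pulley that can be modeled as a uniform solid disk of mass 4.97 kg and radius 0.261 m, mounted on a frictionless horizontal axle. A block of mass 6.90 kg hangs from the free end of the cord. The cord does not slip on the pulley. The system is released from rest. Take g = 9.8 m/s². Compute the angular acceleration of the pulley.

α ≈ 27.6 rad/s²

I = ½MR² = (1/2)(4.97)(0.261)² = 0.1693 kg·m².
Block: mg − T = ma. Pulley: TR = Iα. No-slip: a = αR, so T = (I/R²)a = 2.485·a.
Then mg = (m + 2.485)a, so a = (6.90)(9.8)/(6.90 + 2.485) = 7.205 m/s².
α = a/R = 7.205/0.261 = 27.61 rad/s².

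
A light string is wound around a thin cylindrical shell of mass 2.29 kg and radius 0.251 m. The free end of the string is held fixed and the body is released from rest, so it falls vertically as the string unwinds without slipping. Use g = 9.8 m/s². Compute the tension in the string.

Translation: Mg − T = Ma. Rotation about the center: TR = Iα with I = MR².
With a = αR: T = (I/R²)a = M a, so Mg = (1 + 1.000)Ma.
a = g/(1 + 1.000) = 9.8/2.000 = 4.900 m/s².
T = 1.000·M·a = (1.000)(2.29)(4.900) = 11.22 N.

T ≈ 11.2 N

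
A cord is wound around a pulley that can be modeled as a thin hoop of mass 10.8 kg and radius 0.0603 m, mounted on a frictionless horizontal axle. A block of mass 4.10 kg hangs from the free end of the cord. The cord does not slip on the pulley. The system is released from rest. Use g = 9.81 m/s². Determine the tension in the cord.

T ≈ 29.2 N

I = MR² = (10.8)(0.0603)² = 0.03927 kg·m².
Block: mg − T = ma. Pulley: TR = Iα. No-slip: a = αR, so T = (I/R²)a = 10.80·a.
Then mg = (m + 10.80)a, so a = (4.10)(9.81)/(4.10 + 10.80) = 2.699 m/s².
T = 10.80·a = 29.15 N.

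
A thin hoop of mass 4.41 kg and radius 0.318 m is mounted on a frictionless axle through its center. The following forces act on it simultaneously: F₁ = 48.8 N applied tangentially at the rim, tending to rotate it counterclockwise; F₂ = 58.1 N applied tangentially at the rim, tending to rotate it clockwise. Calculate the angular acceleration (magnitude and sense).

α ≈ 6.63 rad/s², clockwise

I = MR² = (4.41)(0.318)² = 0.4460 kg·m².
Taking counterclockwise as positive: τ₁ = +(48.8)(0.318) = +15.52 N·m; τ₂ = −(58.1)(0.318) = −18.48 N·m.
Net torque τ = -2.957 N·m.
α = τ/I = -2.957/0.4460 = -6.632 rad/s².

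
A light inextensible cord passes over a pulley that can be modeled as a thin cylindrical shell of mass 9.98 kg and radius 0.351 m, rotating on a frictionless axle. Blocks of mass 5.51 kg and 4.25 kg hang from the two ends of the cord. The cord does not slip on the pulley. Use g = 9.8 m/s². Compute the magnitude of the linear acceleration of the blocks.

a ≈ 0.626 m/s²

I = MR² = (9.98)(0.351)² = 1.230 kg·m².
Heavier block: m₁g − T₁ = m₁a. Lighter block: T₂ − m₂g = m₂a.
Pulley: (T₁ − T₂)R = Iα = I(a/R), so T₁ − T₂ = (I/R²)a = 1·M_p a = 9.980·a.
Adding the three: (m₁ − m₂)g = (m₁ + m₂ + 9.980)a, so a = (5.51 − 4.25)(9.8)/(5.51 + 4.25 + 9.980) = 0.6255 m/s².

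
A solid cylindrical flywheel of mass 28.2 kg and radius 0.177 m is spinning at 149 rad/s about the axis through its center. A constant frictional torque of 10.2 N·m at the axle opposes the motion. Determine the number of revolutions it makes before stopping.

I = ½MR² = (1/2)(28.2)(0.177)² = 0.4417 kg·m².
The net torque has magnitude 10.2 N·m, opposing ω.
|α| = τ/I = 10.20/0.4417 = 23.09 rad/s² (deceleration).
ω² = ω₀² − 2|α|θ with ω = 0 ⇒ θ = ω₀²/(2|α|) = 480.7 rad = 76.51 rev.

≈ 76.5 revolutions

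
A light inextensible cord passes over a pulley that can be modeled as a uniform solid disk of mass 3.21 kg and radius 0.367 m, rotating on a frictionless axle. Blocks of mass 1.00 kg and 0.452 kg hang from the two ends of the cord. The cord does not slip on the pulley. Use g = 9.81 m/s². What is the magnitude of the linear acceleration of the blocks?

I = ½MR² = (1/2)(3.21)(0.367)² = 0.2162 kg·m².
Heavier block: m₁g − T₁ = m₁a. Lighter block: T₂ − m₂g = m₂a.
Pulley: (T₁ − T₂)R = Iα = I(a/R), so T₁ − T₂ = (I/R²)a = (1/2)M_p a = 1.605·a.
Adding the three: (m₁ − m₂)g = (m₁ + m₂ + 1.605)a, so a = (1.00 − 0.452)(9.81)/(1.00 + 0.452 + 1.605) = 1.759 m/s².

a ≈ 1.76 m/s²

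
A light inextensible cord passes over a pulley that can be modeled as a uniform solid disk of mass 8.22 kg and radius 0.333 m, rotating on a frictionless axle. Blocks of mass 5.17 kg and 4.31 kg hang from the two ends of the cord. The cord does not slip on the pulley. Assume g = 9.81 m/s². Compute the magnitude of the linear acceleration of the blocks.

a ≈ 0.621 m/s²

I = ½MR² = (1/2)(8.22)(0.333)² = 0.4558 kg·m².
Heavier block: m₁g − T₁ = m₁a. Lighter block: T₂ − m₂g = m₂a.
Pulley: (T₁ − T₂)R = Iα = I(a/R), so T₁ − T₂ = (I/R²)a = (1/2)M_p a = 4.110·a.
Adding the three: (m₁ − m₂)g = (m₁ + m₂ + 4.110)a, so a = (5.17 − 4.31)(9.81)/(5.17 + 4.31 + 4.110) = 0.6208 m/s².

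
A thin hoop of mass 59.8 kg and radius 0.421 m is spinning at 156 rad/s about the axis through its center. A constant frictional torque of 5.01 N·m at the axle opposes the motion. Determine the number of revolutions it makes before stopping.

≈ 4100 revolutions

I = MR² = (59.8)(0.421)² = 10.60 kg·m².
The net torque has magnitude 5.01 N·m, opposing ω.
|α| = τ/I = 5.010/10.60 = 0.4727 rad/s² (deceleration).
ω² = ω₀² − 2|α|θ with ω = 0 ⇒ θ = ω₀²/(2|α|) = 25740 rad = 4097 rev.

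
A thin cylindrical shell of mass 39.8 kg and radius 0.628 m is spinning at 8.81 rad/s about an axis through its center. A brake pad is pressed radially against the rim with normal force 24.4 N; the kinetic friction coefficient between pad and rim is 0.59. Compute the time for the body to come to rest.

I = MR² = (39.8)(0.628)² = 15.70 kg·m².
Friction force f = μN = (0.59)(24.4) = 14.40 N at the rim; torque magnitude τ = fR = 9.041 N·m, opposing ω.
|α| = τ/I = 9.041/15.70 = 0.5760 rad/s² (deceleration).
0 = ω₀ − |α|t ⇒ t = ω₀/|α| = 8.81/0.5760 = 15.30 s.

t ≈ 15.3 s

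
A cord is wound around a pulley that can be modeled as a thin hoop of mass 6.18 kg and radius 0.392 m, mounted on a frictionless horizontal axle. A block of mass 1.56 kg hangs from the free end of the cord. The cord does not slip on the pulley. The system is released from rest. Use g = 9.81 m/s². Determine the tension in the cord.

T ≈ 12.2 N

I = MR² = (6.18)(0.392)² = 0.9496 kg·m².
Block: mg − T = ma. Pulley: TR = Iα. No-slip: a = αR, so T = (I/R²)a = 6.180·a.
Then mg = (m + 6.180)a, so a = (1.56)(9.81)/(1.56 + 6.180) = 1.977 m/s².
T = 6.180·a = 12.22 N.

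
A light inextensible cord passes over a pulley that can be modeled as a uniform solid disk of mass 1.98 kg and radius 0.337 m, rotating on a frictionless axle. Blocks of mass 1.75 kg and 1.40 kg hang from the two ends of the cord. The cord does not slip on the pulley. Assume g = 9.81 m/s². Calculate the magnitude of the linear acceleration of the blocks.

a ≈ 0.829 m/s²

I = ½MR² = (1/2)(1.98)(0.337)² = 0.1124 kg·m².
Heavier block: m₁g − T₁ = m₁a. Lighter block: T₂ − m₂g = m₂a.
Pulley: (T₁ − T₂)R = Iα = I(a/R), so T₁ − T₂ = (I/R²)a = (1/2)M_p a = 0.9900·a.
Adding the three: (m₁ − m₂)g = (m₁ + m₂ + 0.9900)a, so a = (1.75 − 1.40)(9.81)/(1.75 + 1.40 + 0.9900) = 0.8293 m/s².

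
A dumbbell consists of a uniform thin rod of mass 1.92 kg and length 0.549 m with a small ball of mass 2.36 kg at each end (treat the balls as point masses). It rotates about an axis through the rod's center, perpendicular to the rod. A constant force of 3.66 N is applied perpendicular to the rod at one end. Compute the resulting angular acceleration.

α ≈ 2.49 rad/s²

I_rod = (1/12)ML² = (1/12)(1.92)(0.549)² = 0.04822 kg·m².
I_balls = 2·m·(L/2)² = 2(2.36)(0.2745)² = 0.3557 kg·m².
Total I = 0.4039 kg·m².
τ = F·(L/2) = (3.66)(0.275) = 1.005 N·m.
α = τ/I = 1.005/0.4039 = 2.488 rad/s².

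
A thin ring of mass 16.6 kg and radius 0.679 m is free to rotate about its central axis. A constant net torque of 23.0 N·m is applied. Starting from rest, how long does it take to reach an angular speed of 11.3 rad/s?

t ≈ 3.76 s

I = MR² = (16.6)(0.679)² = 7.653 kg·m².
α = τ/I = 23.0/7.653 = 3.005 rad/s².
ω = αt ⇒ t = ω/α = 11.3/3.005 = 3.760 s.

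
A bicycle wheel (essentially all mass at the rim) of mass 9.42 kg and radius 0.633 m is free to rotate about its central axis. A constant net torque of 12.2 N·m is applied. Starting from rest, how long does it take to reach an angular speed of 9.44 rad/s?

t ≈ 2.92 s

I = MR² = (9.42)(0.633)² = 3.774 kg·m².
α = τ/I = 12.2/3.774 = 3.232 rad/s².
ω = αt ⇒ t = ω/α = 9.44/3.232 = 2.921 s.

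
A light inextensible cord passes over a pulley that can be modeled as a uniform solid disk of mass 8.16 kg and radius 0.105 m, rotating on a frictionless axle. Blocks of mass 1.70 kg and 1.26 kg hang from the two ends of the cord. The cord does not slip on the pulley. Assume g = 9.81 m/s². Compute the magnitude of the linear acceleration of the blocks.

a ≈ 0.613 m/s²

I = ½MR² = (1/2)(8.16)(0.105)² = 0.04498 kg·m².
Heavier block: m₁g − T₁ = m₁a. Lighter block: T₂ − m₂g = m₂a.
Pulley: (T₁ − T₂)R = Iα = I(a/R), so T₁ − T₂ = (I/R²)a = (1/2)M_p a = 4.080·a.
Adding the three: (m₁ − m₂)g = (m₁ + m₂ + 4.080)a, so a = (1.70 − 1.26)(9.81)/(1.70 + 1.26 + 4.080) = 0.6131 m/s².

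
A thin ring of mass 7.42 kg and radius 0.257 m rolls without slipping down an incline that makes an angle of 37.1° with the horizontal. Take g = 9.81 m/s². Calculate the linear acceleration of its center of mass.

a ≈ 2.96 m/s²

Translation along the incline: Mg sinθ − f = Ma.
Rotation about the center: fR = Iα with I = MR². No-slip gives a = αR, so f = (I/R²)a = M a.
Substituting: Mg sinθ = (1 + 1.000)Ma, so a = g sinθ/(1 + 1.000) = (9.81) sin 37.1° / 2.000 = 2.959 m/s².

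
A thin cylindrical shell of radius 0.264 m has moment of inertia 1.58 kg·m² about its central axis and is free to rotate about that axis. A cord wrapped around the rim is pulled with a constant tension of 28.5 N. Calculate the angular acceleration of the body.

α ≈ 4.76 rad/s²

τ = F R = (28.5)(0.264) = 7.524 N·m.
Newton's second law for rotation, τ = Iα, gives α = τ/I = 7.524/1.580 = 4.762 rad/s².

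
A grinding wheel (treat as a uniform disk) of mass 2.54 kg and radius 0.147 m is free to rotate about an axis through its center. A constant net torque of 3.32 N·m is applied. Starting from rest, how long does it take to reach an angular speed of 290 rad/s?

t ≈ 2.40 s

I = ½MR² = (1/2)(2.54)(0.147)² = 0.02744 kg·m².
α = τ/I = 3.32/0.02744 = 121.0 rad/s².
ω = αt ⇒ t = ω/α = 290/121.0 = 2.397 s.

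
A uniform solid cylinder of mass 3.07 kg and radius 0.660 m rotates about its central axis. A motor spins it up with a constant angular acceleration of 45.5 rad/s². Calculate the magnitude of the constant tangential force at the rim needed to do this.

F ≈ 46.1 N

I = ½MR² = (1/2)(3.07)(0.660)² = 0.6686 kg·m².
The required torque is τ = Iα = (0.6686)(45.50) = 30.42 N·m.
A tangential force at the rim gives τ = FR, so F = τ/R = 30.42/0.660 = 46.10 N.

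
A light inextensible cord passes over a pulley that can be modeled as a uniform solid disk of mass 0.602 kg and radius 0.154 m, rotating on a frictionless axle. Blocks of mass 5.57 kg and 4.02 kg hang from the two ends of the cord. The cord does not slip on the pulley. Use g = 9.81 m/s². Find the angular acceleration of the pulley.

I = ½MR² = (1/2)(0.602)(0.154)² = 0.007139 kg·m².
Heavier block: m₁g − T₁ = m₁a. Lighter block: T₂ − m₂g = m₂a.
Pulley: (T₁ − T₂)R = Iα = I(a/R), so T₁ − T₂ = (I/R²)a = (1/2)M_p a = 0.3010·a.
Adding the three: (m₁ − m₂)g = (m₁ + m₂ + 0.3010)a, so a = (5.57 − 4.02)(9.81)/(5.57 + 4.02 + 0.3010) = 1.537 m/s².
α = a/R = 1.537/0.154 = 9.983 rad/s².

α ≈ 9.98 rad/s²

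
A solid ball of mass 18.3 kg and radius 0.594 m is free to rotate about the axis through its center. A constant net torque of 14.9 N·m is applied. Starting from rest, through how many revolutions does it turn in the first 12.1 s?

≈ 67.2 revolutions

I = (2/5)MR² = (2/5)(18.3)(0.594)² = 2.583 kg·m².
α = τ/I = 14.9/2.583 = 5.769 rad/s².
θ = ½αt² = ½(5.769)(12.1)² = 422.3 rad.
Revolutions = θ/(2π) = 67.21.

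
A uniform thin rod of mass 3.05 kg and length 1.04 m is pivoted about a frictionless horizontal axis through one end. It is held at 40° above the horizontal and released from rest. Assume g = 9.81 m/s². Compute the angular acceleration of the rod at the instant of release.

α ≈ 10.8 rad/s²

About the pivot, I = (1/3)ML² = (1/3)(3.05)(1.04)² = 1.100 kg·m².
The weight acts at the center, a distance L/2 = 0.5200 m from the pivot; τ = Mg(L/2) cos 40° = 11.92 N·m.
α = τ/I = 11.92/1.100 = 10.84 rad/s².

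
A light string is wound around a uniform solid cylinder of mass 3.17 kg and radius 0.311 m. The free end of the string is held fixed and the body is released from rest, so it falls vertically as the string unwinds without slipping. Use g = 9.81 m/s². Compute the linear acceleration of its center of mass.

a ≈ 6.54 m/s²

Translation: Mg − T = Ma. Rotation about the center: TR = Iα with I = ½MR².
With a = αR: T = (I/R²)a = (1/2)M a, so Mg = (1 + 0.5000)Ma.
a = g/(1 + 0.5000) = 9.81/1.500 = 6.540 m/s².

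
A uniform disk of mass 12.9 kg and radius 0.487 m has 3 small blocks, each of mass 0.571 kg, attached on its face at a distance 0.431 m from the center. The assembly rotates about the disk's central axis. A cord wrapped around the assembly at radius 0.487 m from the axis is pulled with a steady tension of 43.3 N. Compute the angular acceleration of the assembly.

I_disk = ½MR² = ½(12.9)(0.487)² = 1.530 kg·m².
I_blocks = 3·m·r² = 3(0.571)(0.431)² = 0.3182 kg·m².
Total I = 1.848 kg·m².
τ = F r = (43.3)(0.487) = 21.09 N·m.
α = τ/I = 21.09/1.848 = 11.41 rad/s².

α ≈ 11.4 rad/s²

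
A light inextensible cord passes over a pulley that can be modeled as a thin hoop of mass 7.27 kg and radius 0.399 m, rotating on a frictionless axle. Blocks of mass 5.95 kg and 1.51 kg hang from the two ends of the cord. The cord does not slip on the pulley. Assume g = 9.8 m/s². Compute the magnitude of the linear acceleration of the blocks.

I = MR² = (7.27)(0.399)² = 1.157 kg·m².
Heavier block: m₁g − T₁ = m₁a. Lighter block: T₂ − m₂g = m₂a.
Pulley: (T₁ − T₂)R = Iα = I(a/R), so T₁ − T₂ = (I/R²)a = 1·M_p a = 7.270·a.
Adding the three: (m₁ − m₂)g = (m₁ + m₂ + 7.270)a, so a = (5.95 − 1.51)(9.8)/(5.95 + 1.51 + 7.270) = 2.954 m/s².

a ≈ 2.95 m/s²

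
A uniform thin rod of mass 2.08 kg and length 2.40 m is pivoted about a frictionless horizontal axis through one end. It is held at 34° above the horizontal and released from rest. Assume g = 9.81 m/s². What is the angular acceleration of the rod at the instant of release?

About the pivot, I = (1/3)ML² = (1/3)(2.08)(2.40)² = 3.994 kg·m².
The weight acts at the center, a distance L/2 = 1.200 m from the pivot; τ = Mg(L/2) cos 34° = 20.30 N·m.
α = τ/I = 20.30/3.994 = 5.083 rad/s².
(Equivalently α = (3g/(2L)) cos 34° = 5.083 rad/s².)

α ≈ 5.08 rad/s²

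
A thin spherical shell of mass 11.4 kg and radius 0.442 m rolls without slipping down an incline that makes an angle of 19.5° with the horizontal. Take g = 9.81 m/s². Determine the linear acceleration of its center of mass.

Translation along the incline: Mg sinθ − f = Ma.
Rotation about the center: fR = Iα with I = (2/3)MR². No-slip gives a = αR, so f = (I/R²)a = (2/3)M a.
Substituting: Mg sinθ = (1 + 0.6667)Ma, so a = g sinθ/(1 + 0.6667) = (9.81) sin 19.5° / 1.667 = 1.965 m/s².

a ≈ 1.96 m/s²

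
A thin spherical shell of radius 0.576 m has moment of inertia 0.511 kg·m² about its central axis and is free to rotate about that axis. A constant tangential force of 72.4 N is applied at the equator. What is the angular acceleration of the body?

α ≈ 81.6 rad/s²

τ = F R = (72.4)(0.576) = 41.70 N·m.
Newton's second law for rotation, τ = Iα, gives α = τ/I = 41.70/0.5110 = 81.61 rad/s².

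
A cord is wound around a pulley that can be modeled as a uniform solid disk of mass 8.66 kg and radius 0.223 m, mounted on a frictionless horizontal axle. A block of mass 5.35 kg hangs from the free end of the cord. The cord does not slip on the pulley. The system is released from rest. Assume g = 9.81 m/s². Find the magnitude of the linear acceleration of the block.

I = ½MR² = (1/2)(8.66)(0.223)² = 0.2153 kg·m².
Block: mg − T = ma. Pulley: TR = Iα. No-slip: a = αR, so T = (I/R²)a = 4.330·a.
Then mg = (m + 4.330)a, so a = (5.35)(9.81)/(5.35 + 4.330) = 5.422 m/s².

a ≈ 5.42 m/s²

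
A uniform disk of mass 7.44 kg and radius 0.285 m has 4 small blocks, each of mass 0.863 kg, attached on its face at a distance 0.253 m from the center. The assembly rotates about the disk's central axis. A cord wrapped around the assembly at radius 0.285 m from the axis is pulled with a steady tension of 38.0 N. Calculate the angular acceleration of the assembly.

I_disk = ½MR² = ½(7.44)(0.285)² = 0.3022 kg·m².
I_blocks = 4·m·r² = 4(0.863)(0.253)² = 0.2210 kg·m².
Total I = 0.5231 kg·m².
τ = F r = (38.0)(0.285) = 10.83 N·m.
α = τ/I = 10.83/0.5231 = 20.70 rad/s².

α ≈ 20.7 rad/s²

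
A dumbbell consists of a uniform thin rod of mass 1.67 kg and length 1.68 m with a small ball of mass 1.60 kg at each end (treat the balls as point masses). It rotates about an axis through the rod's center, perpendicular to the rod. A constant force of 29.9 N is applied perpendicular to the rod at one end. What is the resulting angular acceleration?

I_rod = (1/12)ML² = (1/12)(1.67)(1.68)² = 0.3928 kg·m².
I_balls = 2·m·(L/2)² = 2(1.60)(0.8400)² = 2.258 kg·m².
Total I = 2.651 kg·m².
τ = F·(L/2) = (29.9)(0.840) = 25.12 N·m.
α = τ/I = 25.12/2.651 = 9.475 rad/s².

α ≈ 9.48 rad/s²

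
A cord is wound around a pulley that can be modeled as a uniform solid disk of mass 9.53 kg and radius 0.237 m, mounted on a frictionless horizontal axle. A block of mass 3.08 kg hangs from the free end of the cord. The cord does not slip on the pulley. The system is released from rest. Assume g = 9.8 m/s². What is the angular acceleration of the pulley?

I = ½MR² = (1/2)(9.53)(0.237)² = 0.2676 kg·m².
Block: mg − T = ma. Pulley: TR = Iα. No-slip: a = αR, so T = (I/R²)a = 4.765·a.
Then mg = (m + 4.765)a, so a = (3.08)(9.8)/(3.08 + 4.765) = 3.848 m/s².
α = a/R = 3.848/0.237 = 16.23 rad/s².

α ≈ 16.2 rad/s²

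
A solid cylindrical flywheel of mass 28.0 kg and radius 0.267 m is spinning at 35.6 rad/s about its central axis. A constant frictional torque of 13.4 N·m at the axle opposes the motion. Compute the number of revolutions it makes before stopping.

I = ½MR² = (1/2)(28.0)(0.267)² = 0.9980 kg·m².
The net torque has magnitude 13.4 N·m, opposing ω.
|α| = τ/I = 13.40/0.9980 = 13.43 rad/s² (deceleration).
ω² = ω₀² − 2|α|θ with ω = 0 ⇒ θ = ω₀²/(2|α|) = 47.20 rad = 7.512 rev.

≈ 7.51 revolutions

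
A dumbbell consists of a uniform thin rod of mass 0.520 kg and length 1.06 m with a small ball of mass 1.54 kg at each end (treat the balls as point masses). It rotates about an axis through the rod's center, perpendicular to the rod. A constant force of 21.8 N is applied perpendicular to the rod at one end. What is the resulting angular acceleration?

I_rod = (1/12)ML² = (1/12)(0.520)(1.06)² = 0.04869 kg·m².
I_balls = 2·m·(L/2)² = 2(1.54)(0.5300)² = 0.8652 kg·m².
Total I = 0.9139 kg·m².
τ = F·(L/2) = (21.8)(0.530) = 11.55 N·m.
α = τ/I = 11.55/0.9139 = 12.64 rad/s².

α ≈ 12.6 rad/s²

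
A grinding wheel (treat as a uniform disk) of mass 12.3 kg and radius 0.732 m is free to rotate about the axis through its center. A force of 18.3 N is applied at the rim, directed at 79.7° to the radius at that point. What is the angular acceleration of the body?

I = ½MR² = (1/2)(12.3)(0.732)² = 3.295 kg·m².
Only the tangential component produces torque: τ = F R sinθ = (18.3)(0.732) sin 79.7° = 13.18 N·m.
Newton's second law for rotation, τ = Iα, gives α = τ/I = 13.18/3.295 = 4.000 rad/s².

α ≈ 4.00 rad/s²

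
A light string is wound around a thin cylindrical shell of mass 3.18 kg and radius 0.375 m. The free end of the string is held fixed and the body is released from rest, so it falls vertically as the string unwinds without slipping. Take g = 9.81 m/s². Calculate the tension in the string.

T ≈ 15.6 N

Translation: Mg − T = Ma. Rotation about the center: TR = Iα with I = MR².
With a = αR: T = (I/R²)a = M a, so Mg = (1 + 1.000)Ma.
a = g/(1 + 1.000) = 9.81/2.000 = 4.905 m/s².
T = 1.000·M·a = (1.000)(3.18)(4.905) = 15.60 N.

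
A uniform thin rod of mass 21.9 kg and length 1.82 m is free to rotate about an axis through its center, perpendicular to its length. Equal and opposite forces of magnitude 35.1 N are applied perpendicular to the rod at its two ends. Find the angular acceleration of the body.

I = (1/12)ML² = (1/12)(21.9)(1.82)² = 6.045 kg·m².
The couple gives τ = F·(L/2) + F·(L/2) = F L = (35.1)(1.82) = 63.88 N·m.
From τ = Iα: α = 63.88/6.045 = 10.57 rad/s².

α ≈ 10.6 rad/s²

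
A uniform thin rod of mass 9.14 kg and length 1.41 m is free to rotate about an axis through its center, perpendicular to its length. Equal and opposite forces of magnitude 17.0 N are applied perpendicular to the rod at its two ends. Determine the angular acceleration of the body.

α ≈ 15.8 rad/s²

I = (1/12)ML² = (1/12)(9.14)(1.41)² = 1.514 kg·m².
The couple gives τ = F·(L/2) + F·(L/2) = F L = (17.0)(1.41) = 23.97 N·m.
Newton's second law for rotation, τ = Iα, gives α = τ/I = 23.97/1.514 = 15.83 rad/s².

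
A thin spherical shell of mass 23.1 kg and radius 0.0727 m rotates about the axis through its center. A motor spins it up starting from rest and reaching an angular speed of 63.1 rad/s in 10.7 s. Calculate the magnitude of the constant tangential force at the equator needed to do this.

I = (2/3)MR² = (2/3)(23.1)(0.0727)² = 0.08139 kg·m².
α = Δω/Δt = (63.1 − 0)/10.7 = 5.897 rad/s².
The required torque is τ = Iα = (0.08139)(5.897) = 0.4800 N·m.
A tangential force at the equator gives τ = FR, so F = τ/R = 0.4800/0.0727 = 6.602 N.

F ≈ 6.60 N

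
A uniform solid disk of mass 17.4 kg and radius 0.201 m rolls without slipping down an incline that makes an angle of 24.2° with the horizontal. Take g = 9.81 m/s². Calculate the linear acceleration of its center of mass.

Translation along the incline: Mg sinθ − f = Ma.
Rotation about the center: fR = Iα with I = ½MR². No-slip gives a = αR, so f = (I/R²)a = (1/2)M a.
Substituting: Mg sinθ = (1 + 0.5000)Ma, so a = g sinθ/(1 + 0.5000) = (9.81) sin 24.2° / 1.500 = 2.681 m/s².

a ≈ 2.68 m/s²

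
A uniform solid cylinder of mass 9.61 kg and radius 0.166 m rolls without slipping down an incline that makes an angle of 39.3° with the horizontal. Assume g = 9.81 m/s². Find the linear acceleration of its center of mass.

Translation along the incline: Mg sinθ − f = Ma.
Rotation about the center: fR = Iα with I = ½MR². No-slip gives a = αR, so f = (I/R²)a = (1/2)M a.
Substituting: Mg sinθ = (1 + 0.5000)Ma, so a = g sinθ/(1 + 0.5000) = (9.81) sin 39.3° / 1.500 = 4.142 m/s².

a ≈ 4.14 m/s²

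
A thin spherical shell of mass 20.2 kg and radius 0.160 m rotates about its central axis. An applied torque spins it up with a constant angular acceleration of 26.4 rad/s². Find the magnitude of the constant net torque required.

I = (2/3)MR² = (2/3)(20.2)(0.160)² = 0.3447 kg·m².
τ = Iα = (0.3447)(26.40) = 9.101 N·m.

τ ≈ 9.10 N·m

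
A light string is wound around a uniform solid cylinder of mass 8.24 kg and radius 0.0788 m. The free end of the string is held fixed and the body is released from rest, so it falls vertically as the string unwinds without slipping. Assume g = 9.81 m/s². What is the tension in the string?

T ≈ 26.9 N

Translation: Mg − T = Ma. Rotation about the center: TR = Iα with I = ½MR².
With a = αR: T = (I/R²)a = (1/2)M a, so Mg = (1 + 0.5000)Ma.
a = g/(1 + 0.5000) = 9.81/1.500 = 6.540 m/s².
T = 0.5000·M·a = (0.5000)(8.24)(6.540) = 26.94 N.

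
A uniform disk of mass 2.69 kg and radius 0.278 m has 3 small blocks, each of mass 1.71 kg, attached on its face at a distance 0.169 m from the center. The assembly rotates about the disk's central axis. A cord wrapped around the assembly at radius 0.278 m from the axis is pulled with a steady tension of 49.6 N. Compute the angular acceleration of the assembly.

α ≈ 55.1 rad/s²

I_disk = ½MR² = ½(2.69)(0.278)² = 0.1039 kg·m².
I_blocks = 3·m·r² = 3(1.71)(0.169)² = 0.1465 kg·m².
Total I = 0.2505 kg·m².
τ = F r = (49.6)(0.278) = 13.79 N·m.
α = τ/I = 13.79/0.2505 = 55.05 rad/s².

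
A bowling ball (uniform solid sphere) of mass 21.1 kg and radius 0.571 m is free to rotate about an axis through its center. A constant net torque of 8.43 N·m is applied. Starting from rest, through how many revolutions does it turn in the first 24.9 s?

≈ 151 revolutions

I = (2/5)MR² = (2/5)(21.1)(0.571)² = 2.752 kg·m².
α = τ/I = 8.43/2.752 = 3.063 rad/s².
θ = ½αt² = ½(3.063)(24.9)² = 949.7 rad.
Revolutions = θ/(2π) = 151.1.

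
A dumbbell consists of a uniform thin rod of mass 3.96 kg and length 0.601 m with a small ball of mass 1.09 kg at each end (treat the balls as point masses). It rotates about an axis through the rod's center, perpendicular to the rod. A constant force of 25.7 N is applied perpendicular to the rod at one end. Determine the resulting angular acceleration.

I_rod = (1/12)ML² = (1/12)(3.96)(0.601)² = 0.1192 kg·m².
I_balls = 2·m·(L/2)² = 2(1.09)(0.3005)² = 0.1969 kg·m².
Total I = 0.3161 kg·m².
τ = F·(L/2) = (25.7)(0.300) = 7.723 N·m.
α = τ/I = 7.723/0.3161 = 24.44 rad/s².

α ≈ 24.4 rad/s²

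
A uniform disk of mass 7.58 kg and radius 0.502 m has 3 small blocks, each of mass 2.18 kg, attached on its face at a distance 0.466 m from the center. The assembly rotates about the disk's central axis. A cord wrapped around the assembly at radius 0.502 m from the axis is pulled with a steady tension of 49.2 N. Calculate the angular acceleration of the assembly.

I_disk = ½MR² = ½(7.58)(0.502)² = 0.9551 kg·m².
I_blocks = 3·m·r² = 3(2.18)(0.466)² = 1.420 kg·m².
Total I = 2.375 kg·m².
τ = F r = (49.2)(0.502) = 24.70 N·m.
α = τ/I = 24.70/2.375 = 10.40 rad/s².

α ≈ 10.4 rad/s²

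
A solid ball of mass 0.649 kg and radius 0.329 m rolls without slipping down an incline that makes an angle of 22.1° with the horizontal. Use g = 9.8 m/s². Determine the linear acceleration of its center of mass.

Translation along the incline: Mg sinθ − f = Ma.
Rotation about the center: fR = Iα with I = (2/5)MR². No-slip gives a = αR, so f = (I/R²)a = (2/5)M a.
Substituting: Mg sinθ = (1 + 0.4000)Ma, so a = g sinθ/(1 + 0.4000) = (9.8) sin 22.1° / 1.400 = 2.634 m/s².

a ≈ 2.63 m/s²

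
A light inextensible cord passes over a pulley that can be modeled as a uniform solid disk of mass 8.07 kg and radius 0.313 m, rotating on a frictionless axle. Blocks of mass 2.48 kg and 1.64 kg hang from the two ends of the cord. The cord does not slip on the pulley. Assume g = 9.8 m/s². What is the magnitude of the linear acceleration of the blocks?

a ≈ 1.01 m/s²

I = ½MR² = (1/2)(8.07)(0.313)² = 0.3953 kg·m².
Heavier block: m₁g − T₁ = m₁a. Lighter block: T₂ − m₂g = m₂a.
Pulley: (T₁ − T₂)R = Iα = I(a/R), so T₁ − T₂ = (I/R²)a = (1/2)M_p a = 4.035·a.
Adding the three: (m₁ − m₂)g = (m₁ + m₂ + 4.035)a, so a = (2.48 − 1.64)(9.8)/(2.48 + 1.64 + 4.035) = 1.009 m/s².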